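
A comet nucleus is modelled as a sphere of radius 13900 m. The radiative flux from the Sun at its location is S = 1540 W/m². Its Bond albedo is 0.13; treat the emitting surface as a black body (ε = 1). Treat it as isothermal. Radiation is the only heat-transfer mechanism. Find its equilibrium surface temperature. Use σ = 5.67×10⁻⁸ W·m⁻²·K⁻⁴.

T ≈ 277 K

At equilibrium, absorbed power = emitted power.
Absorbing cross-section = πr² = 6.070×10⁸ m²; emitting surface = 4πr² = 2.428×10⁹ m² (ratio 4).
(1−a)S·A_cross = εσ·A_surf·T⁴  ⇒  T⁴ = (1−a)S/(4σ).
T⁴ = 0.870·1540/(4·5.67×10⁻⁸) = 5.907×10⁹ K⁴.
T = (5.907×10⁹)^(1/4).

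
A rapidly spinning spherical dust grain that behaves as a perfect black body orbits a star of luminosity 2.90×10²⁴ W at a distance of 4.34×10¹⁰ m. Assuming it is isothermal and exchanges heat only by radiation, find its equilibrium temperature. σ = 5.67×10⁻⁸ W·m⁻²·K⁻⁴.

First find the stellar flux at distance d: S = L/(4πd²) = 2.90×10²⁴/(4π·(4.34×10¹⁰)²) = 122.5 W/m².
For an isothermal sphere, absorbed (1−a)S·πr² = emitted σ·4πr²·T⁴, so T⁴ = (1−a)S/(4σ).
T⁴ = 1.00·122.5/(4·5.67×10⁻⁸) = 5.402×10⁸ K⁴.

T ≈ 152 K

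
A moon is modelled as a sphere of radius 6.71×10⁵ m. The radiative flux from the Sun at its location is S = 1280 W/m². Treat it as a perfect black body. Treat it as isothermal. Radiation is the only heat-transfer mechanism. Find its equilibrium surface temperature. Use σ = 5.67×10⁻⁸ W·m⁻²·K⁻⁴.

At equilibrium, absorbed power = emitted power.
Absorbing cross-section = πr² = 1.414×10¹² m²; emitting surface = 4πr² = 5.658×10¹² m² (ratio 4).
S·A_cross = εσ·A_surf·T⁴  ⇒  T⁴ = S/(4σ).
T⁴ = 1.00·1280/(4·5.67×10⁻⁸) = 5.644×10⁹ K⁴.
T = (5.644×10⁹)^(1/4).

T ≈ 274 K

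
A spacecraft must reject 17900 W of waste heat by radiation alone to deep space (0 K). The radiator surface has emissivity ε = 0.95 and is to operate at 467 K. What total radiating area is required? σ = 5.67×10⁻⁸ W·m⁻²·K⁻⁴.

P = εσA T⁴ ⇒ A = P/(εσT⁴).
T⁴ = 4.756×10¹⁰ K⁴.
A = 17900/(0.95 × 5.67×10⁻⁸ × 4.756×10¹⁰).

A ≈ 6.99 m²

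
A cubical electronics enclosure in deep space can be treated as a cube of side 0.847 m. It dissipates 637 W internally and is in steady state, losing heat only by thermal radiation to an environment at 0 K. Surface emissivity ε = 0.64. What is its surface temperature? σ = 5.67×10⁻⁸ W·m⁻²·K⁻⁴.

T ≈ 253 K

Steady state: internal power = radiated power, P = εσA T⁴.
Radiating area A = 6L² = 4.304 m².
T⁴ = P/(εσA) = 637/(0.64·5.67×10⁻⁸·4.304) = 4.078×10⁹ K⁴.
T = (4.078×10⁹)^(1/4).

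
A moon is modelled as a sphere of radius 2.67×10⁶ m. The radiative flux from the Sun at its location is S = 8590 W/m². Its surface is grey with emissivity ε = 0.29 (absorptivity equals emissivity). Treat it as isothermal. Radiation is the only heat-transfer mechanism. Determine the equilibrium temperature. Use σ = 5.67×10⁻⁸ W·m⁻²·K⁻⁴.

T ≈ 441 K

At equilibrium, absorbed power = emitted power.
Absorbing cross-section = πr² = 2.240×10¹³ m²; emitting surface = 4πr² = 8.958×10¹³ m² (ratio 4).
εS·A_cross = εσ·A_surf·T⁴  ⇒  T⁴ = S/(4σ)   (ε cancels).
T⁴ = 8590/(4·5.67×10⁻⁸) = 3.787×10¹⁰ K⁴.
T = (3.787×10¹⁰)^(1/4).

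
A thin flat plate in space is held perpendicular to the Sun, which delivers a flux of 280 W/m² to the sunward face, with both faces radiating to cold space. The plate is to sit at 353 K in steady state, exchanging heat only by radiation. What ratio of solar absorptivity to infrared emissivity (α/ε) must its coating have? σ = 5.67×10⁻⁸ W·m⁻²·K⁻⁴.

α/ε ≈ 6.29

Balance: αS·A = εσ·2A·T⁴ ⇒ α/ε = 2σT⁴/S.
α/ε = 2·5.67×10⁻⁸·(353)⁴/280 = 2·5.67×10⁻⁸·1.553×10¹⁰/280.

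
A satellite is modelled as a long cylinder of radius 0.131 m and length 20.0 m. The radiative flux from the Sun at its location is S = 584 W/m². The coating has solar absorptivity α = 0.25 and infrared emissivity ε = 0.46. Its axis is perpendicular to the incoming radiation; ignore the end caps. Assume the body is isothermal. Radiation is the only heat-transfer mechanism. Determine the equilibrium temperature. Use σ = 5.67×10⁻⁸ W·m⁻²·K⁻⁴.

T ≈ 205 K

At equilibrium, absorbed power = emitted power.
Absorbing cross-section = 2rL = 5.240 m²; emitting surface = 2πrL = 16.46 m² (ratio π).
αS·A_cross = εσ·A_surf·T⁴  ⇒  T⁴ = αS/(ε·πσ).
T⁴ = 0.250·584/(0.46·π·5.67×10⁻⁸) = 1.782×10⁹ K⁴.
T = (1.782×10⁹)^(1/4).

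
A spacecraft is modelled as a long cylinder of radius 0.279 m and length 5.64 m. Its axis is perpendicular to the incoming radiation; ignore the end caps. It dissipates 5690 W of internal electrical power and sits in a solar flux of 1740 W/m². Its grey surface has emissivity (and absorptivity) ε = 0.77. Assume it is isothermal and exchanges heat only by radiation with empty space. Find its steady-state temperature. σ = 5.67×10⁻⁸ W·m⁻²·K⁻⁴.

T ≈ 389 K

At steady state, absorbed solar power + internal power = radiated power.
Absorbed: α·S·A_cross = 0.77·1740·3.147 = 4217 W (cross-section 2rL).
Total input = 4217 + 5690 = 9907 W.
Radiated: εσ·A_surf·T⁴ with A_surf = 2πrL = 9.887 m².
T⁴ = 9907/(0.77·5.67×10⁻⁸·9.887) = 2.295×10¹⁰ K⁴.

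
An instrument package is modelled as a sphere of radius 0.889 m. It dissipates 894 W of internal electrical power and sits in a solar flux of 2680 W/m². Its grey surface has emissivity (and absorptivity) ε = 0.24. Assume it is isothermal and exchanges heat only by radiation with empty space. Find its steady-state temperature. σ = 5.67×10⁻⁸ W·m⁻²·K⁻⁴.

At steady state, absorbed solar power + internal power = radiated power.
Absorbed: α·S·A_cross = 0.24·2680·2.483 = 1597 W (cross-section πr²).
Total input = 1597 + 894 = 2491 W.
Radiated: εσ·A_surf·T⁴ with A_surf = 4πr² = 9.931 m².
T⁴ = 2491/(0.24·5.67×10⁻⁸·9.931) = 1.843×10¹⁰ K⁴.

T ≈ 368 K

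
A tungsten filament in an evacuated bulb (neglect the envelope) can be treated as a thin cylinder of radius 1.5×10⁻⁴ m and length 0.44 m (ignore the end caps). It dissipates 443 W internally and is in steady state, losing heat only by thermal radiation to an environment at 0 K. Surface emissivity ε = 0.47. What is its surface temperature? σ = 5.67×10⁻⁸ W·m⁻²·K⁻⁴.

Steady state: internal power = radiated power, P = εσA T⁴.
Radiating area A = 2πrL = 4.147×10⁻⁴ m².
T⁴ = P/(εσA) = 443/(0.47·5.67×10⁻⁸·4.147×10⁻⁴) = 4.009×10¹³ K⁴.
T = (4.009×10¹³)^(1/4).

T ≈ 2520 K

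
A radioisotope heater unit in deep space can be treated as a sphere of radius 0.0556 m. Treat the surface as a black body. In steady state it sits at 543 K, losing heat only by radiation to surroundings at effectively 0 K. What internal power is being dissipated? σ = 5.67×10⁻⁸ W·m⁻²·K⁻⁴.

P ≈ 191 W

Steady state: P = εσA T⁴.
A = 4πr² = 0.03885 m²; T⁴ = (543)⁴ = 8.694×10¹⁰ K⁴.
P = 1.0 × 5.67×10⁻⁸ × 0.03885 × 8.694×10¹⁰.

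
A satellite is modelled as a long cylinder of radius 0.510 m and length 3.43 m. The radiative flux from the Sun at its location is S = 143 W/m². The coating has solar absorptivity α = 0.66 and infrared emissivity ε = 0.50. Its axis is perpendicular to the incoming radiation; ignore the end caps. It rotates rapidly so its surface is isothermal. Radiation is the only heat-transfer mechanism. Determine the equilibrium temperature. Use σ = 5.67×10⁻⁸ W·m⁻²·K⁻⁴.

At equilibrium, absorbed power = emitted power.
Absorbing cross-section = 2rL = 3.499 m²; emitting surface = 2πrL = 10.99 m² (ratio π).
αS·A_cross = εσ·A_surf·T⁴  ⇒  T⁴ = αS/(ε·πσ).
T⁴ = 0.660·143/(0.50·π·5.67×10⁻⁸) = 1.060×10⁹ K⁴.
T = (1.060×10⁹)^(1/4).

T ≈ 180 K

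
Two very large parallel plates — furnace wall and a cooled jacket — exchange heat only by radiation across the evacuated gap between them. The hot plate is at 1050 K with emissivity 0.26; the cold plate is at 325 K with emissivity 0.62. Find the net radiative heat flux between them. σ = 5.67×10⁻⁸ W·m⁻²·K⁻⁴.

For two infinite grey parallel plates, q = σ(T₁⁴ − T₂⁴)/(1/ε₁ + 1/ε₂ − 1).
T₁⁴ − T₂⁴ = 1.216×10¹² − 1.116×10¹⁰ = 1.204×10¹² K⁴.
1/ε₁ + 1/ε₂ − 1 = 3.846 + 1.613 − 1 = 4.459.
q = 5.67×10⁻⁸ × 1.204×10¹² / 4.459.

q ≈ 15300 W/m²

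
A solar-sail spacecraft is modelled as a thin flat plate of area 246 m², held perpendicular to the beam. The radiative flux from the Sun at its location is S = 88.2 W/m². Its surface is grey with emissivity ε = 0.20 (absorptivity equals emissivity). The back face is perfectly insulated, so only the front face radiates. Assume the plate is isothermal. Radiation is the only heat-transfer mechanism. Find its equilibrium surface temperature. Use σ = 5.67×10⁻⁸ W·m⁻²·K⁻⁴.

At equilibrium, absorbed power = emitted power.
Absorbing cross-section = A = 246.0 m²; emitting surface = A = 246.0 m² (ratio 1).
εS·A_cross = εσ·A_surf·T⁴  ⇒  T⁴ = S/(1σ)   (ε cancels).
T⁴ = 88.2/(1·5.67×10⁻⁸) = 1.556×10⁹ K⁴.
T = (1.556×10⁹)^(1/4).

T ≈ 199 K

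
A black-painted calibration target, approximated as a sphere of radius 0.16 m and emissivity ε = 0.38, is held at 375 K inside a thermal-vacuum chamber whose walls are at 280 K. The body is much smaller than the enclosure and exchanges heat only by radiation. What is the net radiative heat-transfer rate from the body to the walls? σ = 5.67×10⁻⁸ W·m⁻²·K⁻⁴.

P_net ≈ 94.5 W

For a small grey body in a large enclosure: P_net = εσA(T_body⁴ − T_wall⁴).
A = 4πr² = 0.3217 m²; T_body⁴ − T_wall⁴ = 1.978×10¹⁰ − 6.147×10⁹ = 1.363×10¹⁰ K⁴.
|P_net| = 0.38·5.67×10⁻⁸·0.3217·1.363×10¹⁰.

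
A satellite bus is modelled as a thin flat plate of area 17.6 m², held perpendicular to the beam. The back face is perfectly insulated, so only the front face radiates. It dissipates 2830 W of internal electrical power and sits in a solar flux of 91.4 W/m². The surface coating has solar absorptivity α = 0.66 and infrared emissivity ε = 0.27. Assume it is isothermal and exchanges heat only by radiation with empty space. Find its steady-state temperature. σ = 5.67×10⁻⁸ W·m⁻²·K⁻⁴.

At steady state, absorbed solar power + internal power = radiated power.
Absorbed: α·S·A_cross = 0.66·91.4·17.60 = 1062 W (cross-section A).
Total input = 1062 + 2830 = 3892 W.
Radiated: εσ·A_surf·T⁴ with A_surf = A = 17.60 m².
T⁴ = 3892/(0.27·5.67×10⁻⁸·17.60) = 1.444×10¹⁰ K⁴.

T ≈ 347 K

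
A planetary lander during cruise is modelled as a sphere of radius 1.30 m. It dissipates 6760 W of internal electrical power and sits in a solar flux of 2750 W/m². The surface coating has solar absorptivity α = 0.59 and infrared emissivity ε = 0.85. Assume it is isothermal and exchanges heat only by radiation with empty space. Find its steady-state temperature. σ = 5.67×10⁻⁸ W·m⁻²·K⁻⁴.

At steady state, absorbed solar power + internal power = radiated power.
Absorbed: α·S·A_cross = 0.59·2750·5.309 = 8614 W (cross-section πr²).
Total input = 8614 + 6760 = 15370 W.
Radiated: εσ·A_surf·T⁴ with A_surf = 4πr² = 21.24 m².
T⁴ = 15370/(0.85·5.67×10⁻⁸·21.24) = 1.502×10¹⁰ K⁴.

T ≈ 350 K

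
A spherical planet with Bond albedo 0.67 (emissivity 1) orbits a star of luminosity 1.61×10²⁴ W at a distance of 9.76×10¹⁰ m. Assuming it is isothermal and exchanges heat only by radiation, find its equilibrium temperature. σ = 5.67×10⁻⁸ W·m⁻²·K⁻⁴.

T ≈ 66.5 K

First find the stellar flux at distance d: S = L/(4πd²) = 1.61×10²⁴/(4π·(9.76×10¹⁰)²) = 13.45 W/m².
For an isothermal sphere, absorbed (1−a)S·πr² = emitted σ·4πr²·T⁴, so T⁴ = (1−a)S/(4σ).
T⁴ = 0.330·13.45/(4·5.67×10⁻⁸) = 1.957×10⁷ K⁴.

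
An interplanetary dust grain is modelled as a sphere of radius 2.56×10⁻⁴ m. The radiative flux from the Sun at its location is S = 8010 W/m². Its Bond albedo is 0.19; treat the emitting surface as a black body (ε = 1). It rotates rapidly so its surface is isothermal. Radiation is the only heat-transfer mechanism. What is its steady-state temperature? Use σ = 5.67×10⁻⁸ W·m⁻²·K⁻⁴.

T ≈ 411 K

At equilibrium, absorbed power = emitted power.
Absorbing cross-section = πr² = 2.059×10⁻⁷ m²; emitting surface = 4πr² = 8.235×10⁻⁷ m² (ratio 4).
(1−a)S·A_cross = εσ·A_surf·T⁴  ⇒  T⁴ = (1−a)S/(4σ).
T⁴ = 0.810·8010/(4·5.67×10⁻⁸) = 2.861×10¹⁰ K⁴.
T = (2.861×10¹⁰)^(1/4).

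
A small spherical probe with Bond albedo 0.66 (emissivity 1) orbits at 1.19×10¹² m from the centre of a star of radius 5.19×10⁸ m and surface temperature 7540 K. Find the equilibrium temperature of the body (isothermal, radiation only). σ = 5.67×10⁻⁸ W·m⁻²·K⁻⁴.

The star's surface emits σT_*⁴; at distance d the flux is S = σT_*⁴(R_*/d)².
S = 5.67×10⁻⁸·(7540)⁴·(5.19×10⁸/1.19×10¹²)² = 34.86 W/m².
For an isothermal sphere T⁴ = (1−a)S/(4σ) = 5.226×10⁷ K⁴.

T ≈ 85.0 K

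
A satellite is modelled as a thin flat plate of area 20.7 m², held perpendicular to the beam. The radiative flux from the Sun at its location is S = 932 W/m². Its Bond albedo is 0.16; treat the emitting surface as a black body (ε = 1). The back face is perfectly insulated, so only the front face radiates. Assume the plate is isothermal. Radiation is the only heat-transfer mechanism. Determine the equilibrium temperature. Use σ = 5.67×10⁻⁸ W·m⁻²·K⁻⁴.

At equilibrium, absorbed power = emitted power.
Absorbing cross-section = A = 20.70 m²; emitting surface = A = 20.70 m² (ratio 1).
(1−a)S·A_cross = εσ·A_surf·T⁴  ⇒  T⁴ = (1−a)S/(1σ).
T⁴ = 0.840·932/(1·5.67×10⁻⁸) = 1.381×10¹⁰ K⁴.
T = (1.381×10¹⁰)^(1/4).

T ≈ 343 K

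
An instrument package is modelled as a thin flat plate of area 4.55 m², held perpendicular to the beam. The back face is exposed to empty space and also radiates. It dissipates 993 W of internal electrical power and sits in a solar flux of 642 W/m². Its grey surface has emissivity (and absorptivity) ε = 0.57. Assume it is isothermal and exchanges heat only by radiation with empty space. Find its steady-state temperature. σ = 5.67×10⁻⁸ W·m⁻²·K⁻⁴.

T ≈ 308 K

At steady state, absorbed solar power + internal power = radiated power.
Absorbed: α·S·A_cross = 0.57·642·4.550 = 1665 W (cross-section A).
Total input = 1665 + 993 = 2658 W.
Radiated: εσ·A_surf·T⁴ with A_surf = 2A = 9.100 m².
T⁴ = 2658/(0.57·5.67×10⁻⁸·9.100) = 9.038×10⁹ K⁴.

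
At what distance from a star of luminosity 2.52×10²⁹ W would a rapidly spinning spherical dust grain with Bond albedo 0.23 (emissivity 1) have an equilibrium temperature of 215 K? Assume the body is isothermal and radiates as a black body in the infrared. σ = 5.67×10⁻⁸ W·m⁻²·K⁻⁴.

For an isothermal black-emitting sphere, (1−a)S·πr² = σ·4πr²·T⁴ ⇒ S = 4σT⁴/(1−a).
S = 4·5.67×10⁻⁸·(215)⁴/0.770 = 629.4 W/m².
Flux falls as S = L/(4πd²), so d = √(L/(4πS)) = √(2.52×10²⁹/(4π·629.4)).

d ≈ 5.64×10¹² m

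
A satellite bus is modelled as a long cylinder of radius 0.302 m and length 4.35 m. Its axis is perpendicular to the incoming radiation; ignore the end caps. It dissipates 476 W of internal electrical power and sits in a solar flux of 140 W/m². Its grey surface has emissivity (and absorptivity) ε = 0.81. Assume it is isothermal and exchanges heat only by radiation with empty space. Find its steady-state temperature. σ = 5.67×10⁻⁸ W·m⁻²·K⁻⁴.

T ≈ 213 K

At steady state, absorbed solar power + internal power = radiated power.
Absorbed: α·S·A_cross = 0.81·140·2.627 = 297.9 W (cross-section 2rL).
Total input = 297.9 + 476 = 773.9 W.
Radiated: εσ·A_surf·T⁴ with A_surf = 2πrL = 8.254 m².
T⁴ = 773.9/(0.81·5.67×10⁻⁸·8.254) = 2.042×10⁹ K⁴.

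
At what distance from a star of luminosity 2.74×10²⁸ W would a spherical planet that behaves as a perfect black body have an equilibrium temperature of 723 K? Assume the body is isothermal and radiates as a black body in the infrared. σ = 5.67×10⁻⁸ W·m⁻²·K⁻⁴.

For an isothermal black-emitting sphere, (1−a)S·πr² = σ·4πr²·T⁴ ⇒ S = 4σT⁴/(1−a).
S = 4·5.67×10⁻⁸·(723)⁴/1.00 = 61970 W/m².
Flux falls as S = L/(4πd²), so d = √(L/(4πS)) = √(2.74×10²⁸/(4π·61970)).

d ≈ 1.88×10¹¹ m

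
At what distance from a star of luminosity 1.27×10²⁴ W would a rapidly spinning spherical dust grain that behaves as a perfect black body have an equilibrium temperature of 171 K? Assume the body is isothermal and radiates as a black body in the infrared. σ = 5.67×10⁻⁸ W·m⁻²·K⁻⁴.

For an isothermal black-emitting sphere, (1−a)S·πr² = σ·4πr²·T⁴ ⇒ S = 4σT⁴/(1−a).
S = 4·5.67×10⁻⁸·(171)⁴/1.00 = 193.9 W/m².
Flux falls as S = L/(4πd²), so d = √(L/(4πS)) = √(1.27×10²⁴/(4π·193.9)).

d ≈ 2.28×10¹⁰ m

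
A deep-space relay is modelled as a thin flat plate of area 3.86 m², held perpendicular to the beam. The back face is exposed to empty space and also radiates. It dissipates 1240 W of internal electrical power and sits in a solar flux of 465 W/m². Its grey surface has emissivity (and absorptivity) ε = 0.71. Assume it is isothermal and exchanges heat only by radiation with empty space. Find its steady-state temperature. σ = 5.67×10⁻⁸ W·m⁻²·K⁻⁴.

At steady state, absorbed solar power + internal power = radiated power.
Absorbed: α·S·A_cross = 0.71·465·3.860 = 1274 W (cross-section A).
Total input = 1274 + 1240 = 2514 W.
Radiated: εσ·A_surf·T⁴ with A_surf = 2A = 7.720 m².
T⁴ = 2514/(0.71·5.67×10⁻⁸·7.720) = 8.090×10⁹ K⁴.

T ≈ 300 K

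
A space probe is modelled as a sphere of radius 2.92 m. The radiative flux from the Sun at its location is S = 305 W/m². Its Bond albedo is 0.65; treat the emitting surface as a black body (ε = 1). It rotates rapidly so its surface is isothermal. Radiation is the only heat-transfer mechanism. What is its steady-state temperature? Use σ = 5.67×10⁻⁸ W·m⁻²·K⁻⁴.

At equilibrium, absorbed power = emitted power.
Absorbing cross-section = πr² = 26.79 m²; emitting surface = 4πr² = 107.1 m² (ratio 4).
(1−a)S·A_cross = εσ·A_surf·T⁴  ⇒  T⁴ = (1−a)S/(4σ).
T⁴ = 0.350·305/(4·5.67×10⁻⁸) = 4.707×10⁸ K⁴.
T = (4.707×10⁸)^(1/4).

T ≈ 147 K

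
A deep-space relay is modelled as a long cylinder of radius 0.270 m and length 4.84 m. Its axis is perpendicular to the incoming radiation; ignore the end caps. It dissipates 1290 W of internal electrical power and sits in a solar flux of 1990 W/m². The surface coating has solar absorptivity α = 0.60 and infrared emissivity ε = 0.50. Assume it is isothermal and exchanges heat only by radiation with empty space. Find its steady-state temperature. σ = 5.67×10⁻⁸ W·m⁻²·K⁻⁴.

T ≈ 371 K

At steady state, absorbed solar power + internal power = radiated power.
Absorbed: α·S·A_cross = 0.60·1990·2.614 = 3121 W (cross-section 2rL).
Total input = 3121 + 1290 = 4411 W.
Radiated: εσ·A_surf·T⁴ with A_surf = 2πrL = 8.211 m².
T⁴ = 4411/(0.50·5.67×10⁻⁸·8.211) = 1.895×10¹⁰ K⁴.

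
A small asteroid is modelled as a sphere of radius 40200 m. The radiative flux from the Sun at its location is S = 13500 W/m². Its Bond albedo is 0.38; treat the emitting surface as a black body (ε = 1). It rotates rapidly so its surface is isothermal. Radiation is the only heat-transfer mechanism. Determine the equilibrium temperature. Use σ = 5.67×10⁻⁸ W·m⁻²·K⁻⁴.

T ≈ 438 K

At equilibrium, absorbed power = emitted power.
Absorbing cross-section = πr² = 5.077×10⁹ m²; emitting surface = 4πr² = 2.031×10¹⁰ m² (ratio 4).
(1−a)S·A_cross = εσ·A_surf·T⁴  ⇒  T⁴ = (1−a)S/(4σ).
T⁴ = 0.620·13500/(4·5.67×10⁻⁸) = 3.690×10¹⁰ K⁴.
T = (3.690×10¹⁰)^(1/4).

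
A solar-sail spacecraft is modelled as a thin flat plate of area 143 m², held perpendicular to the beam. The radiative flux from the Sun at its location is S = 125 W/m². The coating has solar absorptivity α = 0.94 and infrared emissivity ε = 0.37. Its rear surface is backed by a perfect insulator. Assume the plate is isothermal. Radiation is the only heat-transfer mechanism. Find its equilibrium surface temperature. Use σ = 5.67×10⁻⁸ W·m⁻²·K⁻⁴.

At equilibrium, absorbed power = emitted power.
Absorbing cross-section = A = 143.0 m²; emitting surface = A = 143.0 m² (ratio 1).
αS·A_cross = εσ·A_surf·T⁴  ⇒  T⁴ = αS/(ε·1σ).
T⁴ = 0.940·125/(0.37·1·5.67×10⁻⁸) = 5.601×10⁹ K⁴.
T = (5.601×10⁹)^(1/4).

T ≈ 274 K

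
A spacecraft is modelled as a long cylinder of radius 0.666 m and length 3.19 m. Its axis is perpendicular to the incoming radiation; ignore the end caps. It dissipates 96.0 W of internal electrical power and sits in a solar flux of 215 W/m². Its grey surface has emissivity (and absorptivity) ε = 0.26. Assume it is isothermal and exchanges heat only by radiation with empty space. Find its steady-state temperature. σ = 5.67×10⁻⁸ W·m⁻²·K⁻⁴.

T ≈ 203 K

At steady state, absorbed solar power + internal power = radiated power.
Absorbed: α·S·A_cross = 0.26·215·4.249 = 237.5 W (cross-section 2rL).
Total input = 237.5 + 96.0 = 333.5 W.
Radiated: εσ·A_surf·T⁴ with A_surf = 2πrL = 13.35 m².
T⁴ = 333.5/(0.26·5.67×10⁻⁸·13.35) = 1.695×10⁹ K⁴.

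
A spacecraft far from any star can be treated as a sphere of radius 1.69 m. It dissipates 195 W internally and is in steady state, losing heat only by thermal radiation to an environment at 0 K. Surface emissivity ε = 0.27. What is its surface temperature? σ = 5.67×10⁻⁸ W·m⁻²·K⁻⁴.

Steady state: internal power = radiated power, P = εσA T⁴.
Radiating area A = 4πr² = 35.89 m².
T⁴ = P/(εσA) = 195/(0.27·5.67×10⁻⁸·35.89) = 3.549×10⁸ K⁴.
T = (3.549×10⁸)^(1/4).

T ≈ 137 K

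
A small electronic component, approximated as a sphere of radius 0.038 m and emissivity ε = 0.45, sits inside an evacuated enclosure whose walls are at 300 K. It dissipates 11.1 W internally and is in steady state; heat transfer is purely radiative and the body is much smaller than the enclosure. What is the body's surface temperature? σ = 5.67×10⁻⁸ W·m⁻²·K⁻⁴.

For a small grey body in a large enclosure, net radiated power = εσA(T⁴ − T_w⁴).
Steady state: P = εσA(T⁴ − T_w⁴) with A = 4πr² = 0.01815 m².
T⁴ = P/(εσA) + T_w⁴ = 11.1/(0.45·5.67×10⁻⁸·0.01815) + (300)⁴
    = 2.397×10¹⁰ + 8.100×10⁹ = 3.207×10¹⁰ K⁴.

T ≈ 423 K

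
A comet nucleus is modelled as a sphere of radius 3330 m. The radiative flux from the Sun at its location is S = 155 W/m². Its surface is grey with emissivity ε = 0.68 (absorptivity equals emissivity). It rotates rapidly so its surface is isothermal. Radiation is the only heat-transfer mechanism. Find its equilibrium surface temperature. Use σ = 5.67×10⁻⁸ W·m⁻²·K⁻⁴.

At equilibrium, absorbed power = emitted power.
Absorbing cross-section = πr² = 3.484×10⁷ m²; emitting surface = 4πr² = 1.393×10⁸ m² (ratio 4).
εS·A_cross = εσ·A_surf·T⁴  ⇒  T⁴ = S/(4σ)   (ε cancels).
T⁴ = 155/(4·5.67×10⁻⁸) = 6.834×10⁸ K⁴.
T = (6.834×10⁸)^(1/4).

T ≈ 162 K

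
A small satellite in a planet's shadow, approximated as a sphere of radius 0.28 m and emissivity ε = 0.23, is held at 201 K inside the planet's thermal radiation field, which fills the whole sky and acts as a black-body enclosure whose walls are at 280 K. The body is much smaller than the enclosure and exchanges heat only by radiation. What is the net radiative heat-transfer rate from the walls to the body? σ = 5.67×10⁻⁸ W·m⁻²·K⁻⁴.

P_net ≈ 58.0 W

For a small grey body in a large enclosure: P_net = εσA(T_body⁴ − T_wall⁴).
A = 4πr² = 0.9852 m²; T_body⁴ − T_wall⁴ = 1.632×10⁹ − 6.147×10⁹ = -4.514×10⁹ K⁴.
|P_net| = 0.23·5.67×10⁻⁸·0.9852·4.514×10⁹.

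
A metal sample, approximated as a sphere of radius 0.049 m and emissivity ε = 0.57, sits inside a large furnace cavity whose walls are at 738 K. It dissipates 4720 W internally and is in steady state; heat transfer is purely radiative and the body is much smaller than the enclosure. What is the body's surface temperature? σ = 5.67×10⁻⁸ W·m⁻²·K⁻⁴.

For a small grey body in a large enclosure, net radiated power = εσA(T⁴ − T_w⁴).
Steady state: P = εσA(T⁴ − T_w⁴) with A = 4πr² = 0.03017 m².
T⁴ = P/(εσA) + T_w⁴ = 4720/(0.57·5.67×10⁻⁸·0.03017) + (738)⁴
    = 4.840×10¹² + 2.966×10¹¹ = 5.137×10¹² K⁴.

T ≈ 1510 K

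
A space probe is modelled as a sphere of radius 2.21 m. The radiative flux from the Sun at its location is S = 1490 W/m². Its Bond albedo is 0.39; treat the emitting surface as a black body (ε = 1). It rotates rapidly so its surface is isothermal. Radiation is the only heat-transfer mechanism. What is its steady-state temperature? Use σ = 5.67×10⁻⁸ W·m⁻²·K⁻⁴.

T ≈ 252 K

At equilibrium, absorbed power = emitted power.
Absorbing cross-section = πr² = 15.34 m²; emitting surface = 4πr² = 61.38 m² (ratio 4).
(1−a)S·A_cross = εσ·A_surf·T⁴  ⇒  T⁴ = (1−a)S/(4σ).
T⁴ = 0.610·1490/(4·5.67×10⁻⁸) = 4.007×10⁹ K⁴.
T = (4.007×10⁹)^(1/4).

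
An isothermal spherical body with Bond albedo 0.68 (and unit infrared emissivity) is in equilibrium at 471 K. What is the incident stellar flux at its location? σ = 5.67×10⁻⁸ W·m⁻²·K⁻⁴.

S ≈ 34900 W/m²

(1−a)S·πr² = σ·4πr²·T⁴ ⇒ S = 4σT⁴/(1−a).
S = 4·5.67×10⁻⁸·4.921×10¹⁰/0.320.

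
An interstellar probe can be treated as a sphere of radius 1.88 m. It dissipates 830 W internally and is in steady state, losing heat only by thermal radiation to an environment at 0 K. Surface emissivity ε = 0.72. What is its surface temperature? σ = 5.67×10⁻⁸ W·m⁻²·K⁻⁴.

T ≈ 146 K

Steady state: internal power = radiated power, P = εσA T⁴.
Radiating area A = 4πr² = 44.41 m².
T⁴ = P/(εσA) = 830/(0.72·5.67×10⁻⁸·44.41) = 4.578×10⁸ K⁴.
T = (4.578×10⁸)^(1/4).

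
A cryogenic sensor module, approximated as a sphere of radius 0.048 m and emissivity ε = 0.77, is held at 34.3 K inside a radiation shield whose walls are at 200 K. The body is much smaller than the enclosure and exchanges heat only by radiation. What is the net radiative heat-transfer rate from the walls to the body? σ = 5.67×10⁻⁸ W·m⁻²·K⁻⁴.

P_net ≈ 2.02 W

For a small grey body in a large enclosure: P_net = εσA(T_body⁴ − T_wall⁴).
A = 4πr² = 0.02895 m²; T_body⁴ − T_wall⁴ = 1.384×10⁶ − 1.600×10⁹ = -1.599×10⁹ K⁴.
|P_net| = 0.77·5.67×10⁻⁸·0.02895·1.599×10⁹.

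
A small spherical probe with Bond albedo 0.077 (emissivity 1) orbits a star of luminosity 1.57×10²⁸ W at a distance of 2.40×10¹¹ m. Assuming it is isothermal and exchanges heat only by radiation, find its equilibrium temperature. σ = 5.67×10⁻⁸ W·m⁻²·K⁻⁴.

T ≈ 545 K

First find the stellar flux at distance d: S = L/(4πd²) = 1.57×10²⁸/(4π·(2.40×10¹¹)²) = 21690 W/m².
For an isothermal sphere, absorbed (1−a)S·πr² = emitted σ·4πr²·T⁴, so T⁴ = (1−a)S/(4σ).
T⁴ = 0.923·21690/(4·5.67×10⁻⁸) = 8.827×10¹⁰ K⁴.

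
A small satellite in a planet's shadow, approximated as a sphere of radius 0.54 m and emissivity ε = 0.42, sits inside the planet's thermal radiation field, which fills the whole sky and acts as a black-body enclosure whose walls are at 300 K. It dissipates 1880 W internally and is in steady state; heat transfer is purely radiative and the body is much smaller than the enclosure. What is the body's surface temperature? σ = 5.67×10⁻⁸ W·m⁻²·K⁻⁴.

T ≈ 415 K

For a small grey body in a large enclosure, net radiated power = εσA(T⁴ − T_w⁴).
Steady state: P = εσA(T⁴ − T_w⁴) with A = 4πr² = 3.664 m².
T⁴ = P/(εσA) + T_w⁴ = 1880/(0.42·5.67×10⁻⁸·3.664) + (300)⁴
    = 2.154×10¹⁰ + 8.100×10⁹ = 2.964×10¹⁰ K⁴.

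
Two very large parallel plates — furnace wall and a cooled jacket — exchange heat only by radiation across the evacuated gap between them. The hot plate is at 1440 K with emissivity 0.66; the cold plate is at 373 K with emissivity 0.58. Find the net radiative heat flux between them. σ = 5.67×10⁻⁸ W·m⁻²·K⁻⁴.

For two infinite grey parallel plates, q = σ(T₁⁴ − T₂⁴)/(1/ε₁ + 1/ε₂ − 1).
T₁⁴ − T₂⁴ = 4.300×10¹² − 1.936×10¹⁰ = 4.280×10¹² K⁴.
1/ε₁ + 1/ε₂ − 1 = 1.515 + 1.724 − 1 = 2.239.
q = 5.67×10⁻⁸ × 4.280×10¹² / 2.239.

q ≈ 1.08×10⁵ W/m²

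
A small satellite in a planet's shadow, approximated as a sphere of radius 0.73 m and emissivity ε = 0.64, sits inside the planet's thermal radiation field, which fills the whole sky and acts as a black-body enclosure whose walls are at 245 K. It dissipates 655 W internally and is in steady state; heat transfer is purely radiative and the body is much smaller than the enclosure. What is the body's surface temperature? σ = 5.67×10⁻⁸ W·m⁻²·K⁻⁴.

T ≈ 282 K

For a small grey body in a large enclosure, net radiated power = εσA(T⁴ − T_w⁴).
Steady state: P = εσA(T⁴ − T_w⁴) with A = 4πr² = 6.697 m².
T⁴ = P/(εσA) + T_w⁴ = 655/(0.64·5.67×10⁻⁸·6.697) + (245)⁴
    = 2.695×10⁹ + 3.603×10⁹ = 6.298×10⁹ K⁴.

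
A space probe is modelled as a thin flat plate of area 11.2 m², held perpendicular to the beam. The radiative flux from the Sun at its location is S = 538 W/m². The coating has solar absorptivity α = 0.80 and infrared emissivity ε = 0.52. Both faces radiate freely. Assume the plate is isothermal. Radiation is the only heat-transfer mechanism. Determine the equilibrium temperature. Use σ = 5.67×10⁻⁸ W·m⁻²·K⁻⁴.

At equilibrium, absorbed power = emitted power.
Absorbing cross-section = A = 11.20 m²; emitting surface = 2A = 22.40 m² (ratio 2).
αS·A_cross = εσ·A_surf·T⁴  ⇒  T⁴ = αS/(ε·2σ).
T⁴ = 0.800·538/(0.52·2·5.67×10⁻⁸) = 7.299×10⁹ K⁴.
T = (7.299×10⁹)^(1/4).

T ≈ 292 K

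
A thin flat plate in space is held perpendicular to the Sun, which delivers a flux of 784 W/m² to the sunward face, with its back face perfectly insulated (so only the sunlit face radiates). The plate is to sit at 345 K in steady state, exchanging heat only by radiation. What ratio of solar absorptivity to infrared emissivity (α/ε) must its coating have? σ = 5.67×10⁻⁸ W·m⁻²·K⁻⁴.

α/ε ≈ 1.02

Balance: αS·A = εσ·1A·T⁴ ⇒ α/ε = σT⁴/S.
α/ε = 5.67×10⁻⁸·(345)⁴/784 = 5.67×10⁻⁸·1.417×10¹⁰/784.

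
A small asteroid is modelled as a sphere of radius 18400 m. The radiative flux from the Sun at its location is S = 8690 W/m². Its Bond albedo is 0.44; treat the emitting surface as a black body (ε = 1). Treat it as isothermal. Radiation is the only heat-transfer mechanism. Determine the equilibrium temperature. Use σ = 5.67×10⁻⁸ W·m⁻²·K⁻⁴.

T ≈ 383 K

At equilibrium, absorbed power = emitted power.
Absorbing cross-section = πr² = 1.064×10⁹ m²; emitting surface = 4πr² = 4.254×10⁹ m² (ratio 4).
(1−a)S·A_cross = εσ·A_surf·T⁴  ⇒  T⁴ = (1−a)S/(4σ).
T⁴ = 0.560·8690/(4·5.67×10⁻⁸) = 2.146×10¹⁰ K⁴.
T = (2.146×10¹⁰)^(1/4).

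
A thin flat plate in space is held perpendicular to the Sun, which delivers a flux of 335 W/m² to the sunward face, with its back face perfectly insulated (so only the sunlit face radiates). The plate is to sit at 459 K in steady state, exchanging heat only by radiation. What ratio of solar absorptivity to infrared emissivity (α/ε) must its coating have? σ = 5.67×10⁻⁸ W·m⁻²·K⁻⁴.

Balance: αS·A = εσ·1A·T⁴ ⇒ α/ε = σT⁴/S.
α/ε = 5.67×10⁻⁸·(459)⁴/335 = 5.67×10⁻⁸·4.439×10¹⁰/335.

α/ε ≈ 7.51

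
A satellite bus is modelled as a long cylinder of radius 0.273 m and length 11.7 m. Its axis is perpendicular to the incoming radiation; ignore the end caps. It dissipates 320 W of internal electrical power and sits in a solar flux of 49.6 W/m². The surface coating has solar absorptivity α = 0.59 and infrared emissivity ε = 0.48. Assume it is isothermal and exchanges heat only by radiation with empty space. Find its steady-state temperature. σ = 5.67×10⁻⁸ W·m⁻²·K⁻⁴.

At steady state, absorbed solar power + internal power = radiated power.
Absorbed: α·S·A_cross = 0.59·49.6·6.388 = 186.9 W (cross-section 2rL).
Total input = 186.9 + 320 = 506.9 W.
Radiated: εσ·A_surf·T⁴ with A_surf = 2πrL = 20.07 m².
T⁴ = 506.9/(0.48·5.67×10⁻⁸·20.07) = 9.281×10⁸ K⁴.

T ≈ 175 K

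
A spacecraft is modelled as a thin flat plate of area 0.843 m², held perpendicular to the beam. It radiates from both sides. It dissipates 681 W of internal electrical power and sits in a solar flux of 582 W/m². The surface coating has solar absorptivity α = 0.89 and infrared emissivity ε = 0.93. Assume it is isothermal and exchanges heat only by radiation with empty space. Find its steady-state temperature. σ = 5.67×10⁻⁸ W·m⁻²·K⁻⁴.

At steady state, absorbed solar power + internal power = radiated power.
Absorbed: α·S·A_cross = 0.89·582·0.8430 = 436.7 W (cross-section A).
Total input = 436.7 + 681 = 1118 W.
Radiated: εσ·A_surf·T⁴ with A_surf = 2A = 1.686 m².
T⁴ = 1118/(0.93·5.67×10⁻⁸·1.686) = 1.257×10¹⁰ K⁴.

T ≈ 335 K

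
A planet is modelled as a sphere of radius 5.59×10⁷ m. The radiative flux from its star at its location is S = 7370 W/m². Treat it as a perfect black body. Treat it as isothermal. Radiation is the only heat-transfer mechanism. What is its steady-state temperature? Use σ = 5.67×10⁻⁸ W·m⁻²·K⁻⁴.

At equilibrium, absorbed power = emitted power.
Absorbing cross-section = πr² = 9.817×10¹⁵ m²; emitting surface = 4πr² = 3.927×10¹⁶ m² (ratio 4).
S·A_cross = εσ·A_surf·T⁴  ⇒  T⁴ = S/(4σ).
T⁴ = 1.00·7370/(4·5.67×10⁻⁸) = 3.250×10¹⁰ K⁴.
T = (3.250×10¹⁰)^(1/4).

T ≈ 425 K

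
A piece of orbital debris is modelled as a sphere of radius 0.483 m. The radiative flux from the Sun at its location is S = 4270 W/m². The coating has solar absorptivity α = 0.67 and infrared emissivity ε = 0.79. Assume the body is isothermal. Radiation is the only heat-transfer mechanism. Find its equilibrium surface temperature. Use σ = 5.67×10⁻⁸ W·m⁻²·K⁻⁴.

T ≈ 355 K

At equilibrium, absorbed power = emitted power.
Absorbing cross-section = πr² = 0.7329 m²; emitting surface = 4πr² = 2.932 m² (ratio 4).
αS·A_cross = εσ·A_surf·T⁴  ⇒  T⁴ = αS/(ε·4σ).
T⁴ = 0.670·4270/(0.79·4·5.67×10⁻⁸) = 1.597×10¹⁰ K⁴.
T = (1.597×10¹⁰)^(1/4).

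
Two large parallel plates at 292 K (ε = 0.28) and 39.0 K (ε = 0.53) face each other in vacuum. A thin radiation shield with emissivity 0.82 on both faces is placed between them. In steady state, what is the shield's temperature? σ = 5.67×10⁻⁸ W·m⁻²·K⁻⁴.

T_s ≈ 226 K

In steady state the net flux on the hot side equals that on the cold side.
σ(T₁⁴−T_s⁴)/D₁ = σ(T_s⁴−T₂⁴)/D₂, with D₁ = 1/ε₁+1/ε_s−1 = 3.791, D₂ = 1/ε_s+1/ε₂−1 = 2.106.
Solve for T_s⁴: T_s⁴ = (D₂·T₁⁴ + D₁·T₂⁴)/(D₁+D₂) = 2.598×10⁹ K⁴.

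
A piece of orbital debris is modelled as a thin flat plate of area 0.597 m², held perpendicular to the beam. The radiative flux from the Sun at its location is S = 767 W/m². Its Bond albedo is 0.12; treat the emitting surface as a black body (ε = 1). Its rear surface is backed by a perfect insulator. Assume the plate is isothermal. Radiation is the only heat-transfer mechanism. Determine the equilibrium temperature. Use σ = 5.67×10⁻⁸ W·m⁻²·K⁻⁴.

T ≈ 330 K

At equilibrium, absorbed power = emitted power.
Absorbing cross-section = A = 0.5970 m²; emitting surface = A = 0.5970 m² (ratio 1).
(1−a)S·A_cross = εσ·A_surf·T⁴  ⇒  T⁴ = (1−a)S/(1σ).
T⁴ = 0.880·767/(1·5.67×10⁻⁸) = 1.190×10¹⁰ K⁴.
T = (1.190×10¹⁰)^(1/4).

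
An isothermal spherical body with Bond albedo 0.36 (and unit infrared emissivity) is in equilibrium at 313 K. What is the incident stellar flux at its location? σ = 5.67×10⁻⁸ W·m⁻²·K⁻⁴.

S ≈ 3400 W/m²

(1−a)S·πr² = σ·4πr²·T⁴ ⇒ S = 4σT⁴/(1−a).
S = 4·5.67×10⁻⁸·9.598×10⁹/0.640.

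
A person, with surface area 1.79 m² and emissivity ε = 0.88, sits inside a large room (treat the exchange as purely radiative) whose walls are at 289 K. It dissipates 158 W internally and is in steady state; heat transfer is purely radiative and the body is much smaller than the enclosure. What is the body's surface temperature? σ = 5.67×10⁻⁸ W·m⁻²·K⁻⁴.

For a small grey body in a large enclosure, net radiated power = εσA(T⁴ − T_w⁴).
Steady state: P = εσA(T⁴ − T_w⁴) with A = 1.79 m².
T⁴ = P/(εσA) + T_w⁴ = 158/(0.88·5.67×10⁻⁸·1.790) + (289)⁴
    = 1.769×10⁹ + 6.976×10⁹ = 8.745×10⁹ K⁴.

T ≈ 306 K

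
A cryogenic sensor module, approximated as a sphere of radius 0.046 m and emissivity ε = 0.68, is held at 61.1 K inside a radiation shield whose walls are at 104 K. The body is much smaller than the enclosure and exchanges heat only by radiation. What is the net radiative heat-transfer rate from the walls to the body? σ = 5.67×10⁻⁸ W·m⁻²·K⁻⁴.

P_net ≈ 0.106 W

For a small grey body in a large enclosure: P_net = εσA(T_body⁴ − T_wall⁴).
A = 4πr² = 0.02659 m²; T_body⁴ − T_wall⁴ = 1.394×10⁷ − 1.170×10⁸ = -1.030×10⁸ K⁴.
|P_net| = 0.68·5.67×10⁻⁸·0.02659·1.030×10⁸.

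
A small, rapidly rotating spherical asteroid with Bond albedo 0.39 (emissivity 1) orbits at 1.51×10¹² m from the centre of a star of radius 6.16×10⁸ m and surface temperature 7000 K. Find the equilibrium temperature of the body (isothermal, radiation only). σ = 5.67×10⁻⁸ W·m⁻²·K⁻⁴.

The star's surface emits σT_*⁴; at distance d the flux is S = σT_*⁴(R_*/d)².
S = 5.67×10⁻⁸·(7000)⁴·(6.16×10⁸/1.51×10¹²)² = 22.66 W/m².
For an isothermal sphere T⁴ = (1−a)S/(4σ) = 6.094×10⁷ K⁴.

T ≈ 88.4 K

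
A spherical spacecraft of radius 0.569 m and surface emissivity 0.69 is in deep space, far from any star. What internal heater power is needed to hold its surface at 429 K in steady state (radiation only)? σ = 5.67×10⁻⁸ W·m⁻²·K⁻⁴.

P ≈ 5390 W

P = εσ·4πr²·T⁴.
4πr² = 4.069 m²; T⁴ = 3.387×10¹⁰ K⁴.
P = 0.69·5.67×10⁻⁸·4.069·3.387×10¹⁰.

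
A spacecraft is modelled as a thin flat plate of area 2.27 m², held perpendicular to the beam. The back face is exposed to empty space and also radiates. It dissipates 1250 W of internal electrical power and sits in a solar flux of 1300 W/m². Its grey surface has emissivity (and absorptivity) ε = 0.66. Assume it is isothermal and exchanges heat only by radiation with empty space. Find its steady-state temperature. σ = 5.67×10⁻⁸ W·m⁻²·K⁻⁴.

T ≈ 370 K

At steady state, absorbed solar power + internal power = radiated power.
Absorbed: α·S·A_cross = 0.66·1300·2.270 = 1948 W (cross-section A).
Total input = 1948 + 1250 = 3198 W.
Radiated: εσ·A_surf·T⁴ with A_surf = 2A = 4.540 m².
T⁴ = 3198/(0.66·5.67×10⁻⁸·4.540) = 1.882×10¹⁰ K⁴.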